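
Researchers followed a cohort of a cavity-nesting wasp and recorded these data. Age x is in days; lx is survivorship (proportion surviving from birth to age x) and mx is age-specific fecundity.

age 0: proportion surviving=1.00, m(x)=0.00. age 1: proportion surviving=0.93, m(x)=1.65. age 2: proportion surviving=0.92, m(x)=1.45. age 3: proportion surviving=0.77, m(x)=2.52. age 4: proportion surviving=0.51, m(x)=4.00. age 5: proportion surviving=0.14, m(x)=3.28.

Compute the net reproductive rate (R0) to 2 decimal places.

lx·mx by age: 0, 1.5345, 1.334, 1.9404, 2.04, 0.4592
R0 = Σ lx·mx = 7.3081 → 7.31

7.31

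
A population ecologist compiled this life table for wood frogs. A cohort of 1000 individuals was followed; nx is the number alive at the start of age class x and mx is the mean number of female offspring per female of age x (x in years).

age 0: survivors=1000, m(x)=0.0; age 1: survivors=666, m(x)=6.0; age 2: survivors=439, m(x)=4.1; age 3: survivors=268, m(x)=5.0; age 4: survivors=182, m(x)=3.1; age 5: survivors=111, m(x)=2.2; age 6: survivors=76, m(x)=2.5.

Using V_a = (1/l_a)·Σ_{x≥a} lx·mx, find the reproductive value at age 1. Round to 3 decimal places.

12.214

lx = nx/n0 = nx/1000: 1, 0.666, 0.439, 0.268, 0.182, 0.111, 0.076
lx·mx for x ≥ 1: 3.996, 1.7999, 1.34, 0.5642, 0.2442, 0.19 → sum = 8.1343
V_1 = 8.1343 / l_1 = 8.1343 / 0.666 = 12.213664… → 12.214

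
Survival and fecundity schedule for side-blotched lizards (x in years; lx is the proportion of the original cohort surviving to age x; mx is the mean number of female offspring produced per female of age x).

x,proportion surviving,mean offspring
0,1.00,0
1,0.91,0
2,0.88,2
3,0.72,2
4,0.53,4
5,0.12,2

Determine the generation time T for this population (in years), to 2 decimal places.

3.15

lx·mx: 0, 0, 1.76, 1.44, 2.12, 0.24 → R0 = 5.56
x·lx·mx: 0, 0, 3.52, 4.32, 8.48, 1.2 → Σ = 17.52
T = 17.52 / 5.56 = 3.151079… → 3.15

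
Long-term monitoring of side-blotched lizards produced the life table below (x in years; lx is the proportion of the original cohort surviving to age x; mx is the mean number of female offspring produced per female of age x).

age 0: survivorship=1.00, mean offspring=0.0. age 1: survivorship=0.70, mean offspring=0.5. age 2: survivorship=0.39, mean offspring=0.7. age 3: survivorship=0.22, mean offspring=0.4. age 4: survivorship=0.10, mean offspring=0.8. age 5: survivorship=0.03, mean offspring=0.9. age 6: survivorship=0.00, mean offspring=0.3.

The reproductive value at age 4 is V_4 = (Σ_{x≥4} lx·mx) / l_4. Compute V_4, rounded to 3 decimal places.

lx·mx for x ≥ 4: 0.08, 0.027, 0 → sum = 0.107
V_4 = 0.107 / l_4 = 0.107 / 0.1 = 1.07 → 1.070

1.070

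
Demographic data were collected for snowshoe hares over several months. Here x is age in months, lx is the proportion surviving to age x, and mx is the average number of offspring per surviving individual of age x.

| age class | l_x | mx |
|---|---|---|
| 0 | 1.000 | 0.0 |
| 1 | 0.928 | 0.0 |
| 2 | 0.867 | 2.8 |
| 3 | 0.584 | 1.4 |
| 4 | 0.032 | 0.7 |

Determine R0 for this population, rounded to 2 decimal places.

lx·mx by age: 0, 0, 2.4276, 0.8176, 0.0224
R0 = Σ lx·mx = 3.2676 → 3.27

3.27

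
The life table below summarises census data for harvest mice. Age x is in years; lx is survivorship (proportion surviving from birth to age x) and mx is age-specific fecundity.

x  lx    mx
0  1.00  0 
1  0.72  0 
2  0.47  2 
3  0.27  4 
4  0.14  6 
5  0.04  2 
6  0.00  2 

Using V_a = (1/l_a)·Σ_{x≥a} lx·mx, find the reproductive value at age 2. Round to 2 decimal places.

lx·mx for x ≥ 2: 0.94, 1.08, 0.84, 0.08, 0 → sum = 2.94
V_2 = 2.94 / l_2 = 2.94 / 0.47 = 6.255319… → 6.26

6.26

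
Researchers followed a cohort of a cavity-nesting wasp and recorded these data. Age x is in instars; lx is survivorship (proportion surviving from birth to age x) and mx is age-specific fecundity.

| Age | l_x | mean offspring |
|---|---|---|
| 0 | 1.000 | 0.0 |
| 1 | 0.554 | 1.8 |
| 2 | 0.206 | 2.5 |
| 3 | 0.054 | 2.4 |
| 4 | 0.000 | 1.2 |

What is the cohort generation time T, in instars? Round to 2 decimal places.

1.47

lx·mx: 0, 0.9972, 0.515, 0.1296, 0 → R0 = 1.6418
x·lx·mx: 0, 0.9972, 1.03, 0.3888, 0 → Σ = 2.416
T = 2.416 / 1.6418 = 1.471556… → 1.47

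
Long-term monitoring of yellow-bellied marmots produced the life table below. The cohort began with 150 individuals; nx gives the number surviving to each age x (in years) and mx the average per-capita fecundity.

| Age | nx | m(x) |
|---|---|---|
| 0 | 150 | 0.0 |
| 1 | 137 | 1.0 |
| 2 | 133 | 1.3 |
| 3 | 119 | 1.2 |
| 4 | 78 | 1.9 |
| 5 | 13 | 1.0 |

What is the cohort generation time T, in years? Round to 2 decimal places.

lx = nx/n0 = nx/150: 1, 0.91333…, 0.88667…, 0.79333…, 0.52, 0.08667…
lx·mx: 0, 0.913333…, 1.152667…, 0.952…, 0.988, 0.086667… → R0 = 4.092667…
x·lx·mx: 0, 0.913333…, 2.305333…, 2.856…, 3.952, 0.433333… → Σ = 10.46…
T = 10.46… / 4.092667… = 2.555791… → 2.56

2.56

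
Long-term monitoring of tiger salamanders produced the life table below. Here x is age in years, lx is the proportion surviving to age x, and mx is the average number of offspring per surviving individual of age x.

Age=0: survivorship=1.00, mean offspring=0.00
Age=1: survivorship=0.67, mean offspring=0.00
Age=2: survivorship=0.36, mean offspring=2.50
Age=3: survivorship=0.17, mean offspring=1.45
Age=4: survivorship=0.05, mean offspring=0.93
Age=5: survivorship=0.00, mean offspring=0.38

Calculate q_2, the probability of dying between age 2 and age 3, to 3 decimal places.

q_2 = (l_2 − l_3) / l_2 = (0.36 − 0.17) / 0.36
     = 0.19 / 0.36 = 0.527778… → 0.528

0.528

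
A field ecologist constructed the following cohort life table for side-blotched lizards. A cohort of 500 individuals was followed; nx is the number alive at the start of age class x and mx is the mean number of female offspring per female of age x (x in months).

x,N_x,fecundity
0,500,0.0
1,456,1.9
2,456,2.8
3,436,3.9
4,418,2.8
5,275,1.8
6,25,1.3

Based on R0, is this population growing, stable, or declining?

lx = nx/n0 = nx/500: 1, 0.912, 0.912, 0.872, 0.836, 0.55, 0.05
R0 = Σ lx·mx = 0 + 1.7328 + 2.5536 + 3.4008 + 2.3408 + 0.99 + 0.065 = 11.083
R0 > 1, so the population is growing.

growing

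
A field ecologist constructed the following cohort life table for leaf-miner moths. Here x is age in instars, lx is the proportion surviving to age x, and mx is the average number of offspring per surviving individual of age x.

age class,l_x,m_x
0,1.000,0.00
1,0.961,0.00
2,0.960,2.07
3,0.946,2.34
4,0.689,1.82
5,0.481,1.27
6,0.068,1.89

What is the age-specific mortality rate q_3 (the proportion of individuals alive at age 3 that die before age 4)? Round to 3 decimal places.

0.272

q_3 = (l_3 − l_4) / l_3 = (0.946 − 0.689) / 0.946
     = 0.257 / 0.946 = 0.27167… → 0.272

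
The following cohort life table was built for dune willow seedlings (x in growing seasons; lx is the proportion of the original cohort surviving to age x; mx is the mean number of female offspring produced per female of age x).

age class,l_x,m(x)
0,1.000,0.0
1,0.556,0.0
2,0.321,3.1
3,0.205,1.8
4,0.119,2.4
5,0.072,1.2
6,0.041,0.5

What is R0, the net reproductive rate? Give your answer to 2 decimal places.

lx·mx by age: 0, 0, 0.9951, 0.369, 0.2856, 0.0864, 0.0205
R0 = Σ lx·mx = 1.7566 → 1.76

1.76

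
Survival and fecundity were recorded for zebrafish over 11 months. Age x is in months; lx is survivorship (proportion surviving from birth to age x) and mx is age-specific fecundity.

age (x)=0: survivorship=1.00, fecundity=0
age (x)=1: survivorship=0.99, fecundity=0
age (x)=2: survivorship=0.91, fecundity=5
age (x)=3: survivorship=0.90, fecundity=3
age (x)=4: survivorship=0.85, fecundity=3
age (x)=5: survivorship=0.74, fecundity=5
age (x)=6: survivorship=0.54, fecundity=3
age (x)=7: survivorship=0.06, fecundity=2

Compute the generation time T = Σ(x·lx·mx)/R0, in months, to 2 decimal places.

lx·mx: 0, 0, 4.55, 2.7, 2.55, 3.7, 1.62, 0.12 → R0 = 15.24
x·lx·mx: 0, 0, 9.1, 8.1, 10.2, 18.5, 9.72, 0.84 → Σ = 56.46
T = 56.46 / 15.24 = 3.704724… → 3.70

3.70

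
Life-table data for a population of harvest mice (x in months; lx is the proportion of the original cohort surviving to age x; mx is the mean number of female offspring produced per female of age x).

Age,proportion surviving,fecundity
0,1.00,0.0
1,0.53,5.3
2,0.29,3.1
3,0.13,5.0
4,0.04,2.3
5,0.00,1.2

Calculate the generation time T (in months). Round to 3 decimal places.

1.556

lx·mx: 0, 2.809, 0.899, 0.65, 0.092, 0 → R0 = 4.45
x·lx·mx: 0, 2.809, 1.798, 1.95, 0.368, 0 → Σ = 6.925
T = 6.925 / 4.45 = 1.55618… → 1.556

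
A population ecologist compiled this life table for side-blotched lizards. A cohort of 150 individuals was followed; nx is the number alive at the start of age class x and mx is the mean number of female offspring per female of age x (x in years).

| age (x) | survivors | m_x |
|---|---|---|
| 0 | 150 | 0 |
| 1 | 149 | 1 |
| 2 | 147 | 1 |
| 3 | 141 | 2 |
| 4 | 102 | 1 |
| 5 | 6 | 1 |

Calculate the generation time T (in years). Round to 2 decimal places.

lx = nx/n0 = nx/150: 1, 0.99333…, 0.98, 0.94, 0.68, 0.04
lx·mx: 0, 0.993333…, 0.98, 1.88, 0.68, 0.04 → R0 = 4.573333…
x·lx·mx: 0, 0.993333…, 1.96, 5.64, 2.72, 0.2 → Σ = 11.513333…
T = 11.513333… / 4.573333… = 2.517493… → 2.52

2.52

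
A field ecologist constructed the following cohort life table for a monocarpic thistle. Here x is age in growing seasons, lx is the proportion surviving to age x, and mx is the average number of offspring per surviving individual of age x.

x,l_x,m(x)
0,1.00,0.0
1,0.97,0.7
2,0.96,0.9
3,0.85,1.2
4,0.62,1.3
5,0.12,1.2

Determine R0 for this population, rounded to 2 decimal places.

3.51

lx·mx by age: 0, 0.679, 0.864, 1.02, 0.806, 0.144
R0 = Σ lx·mx = 3.513 → 3.51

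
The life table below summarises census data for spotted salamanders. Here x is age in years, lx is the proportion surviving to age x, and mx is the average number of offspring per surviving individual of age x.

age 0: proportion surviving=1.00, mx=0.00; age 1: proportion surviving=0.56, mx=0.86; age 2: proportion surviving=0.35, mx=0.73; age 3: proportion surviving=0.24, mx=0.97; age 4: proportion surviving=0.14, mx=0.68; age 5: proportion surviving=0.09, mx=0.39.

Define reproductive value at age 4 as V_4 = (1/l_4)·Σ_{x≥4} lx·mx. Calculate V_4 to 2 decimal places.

0.93

lx·mx for x ≥ 4: 0.0952, 0.0351 → sum = 0.1303
V_4 = 0.1303 / l_4 = 0.1303 / 0.14 = 0.930714… → 0.93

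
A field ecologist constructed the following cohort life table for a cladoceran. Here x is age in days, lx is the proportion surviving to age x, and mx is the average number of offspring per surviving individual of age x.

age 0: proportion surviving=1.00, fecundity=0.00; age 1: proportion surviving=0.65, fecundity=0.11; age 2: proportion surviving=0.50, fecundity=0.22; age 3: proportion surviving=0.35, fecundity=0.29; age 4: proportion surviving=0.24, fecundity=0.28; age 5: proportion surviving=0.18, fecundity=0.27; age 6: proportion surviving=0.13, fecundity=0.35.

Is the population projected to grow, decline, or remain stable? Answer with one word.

R0 = Σ lx·mx = 0 + 0.0715 + 0.11 + 0.1015 + 0.0672 + 0.0486 + 0.0455 = 0.4443
R0 < 1, so the population is declining.

declining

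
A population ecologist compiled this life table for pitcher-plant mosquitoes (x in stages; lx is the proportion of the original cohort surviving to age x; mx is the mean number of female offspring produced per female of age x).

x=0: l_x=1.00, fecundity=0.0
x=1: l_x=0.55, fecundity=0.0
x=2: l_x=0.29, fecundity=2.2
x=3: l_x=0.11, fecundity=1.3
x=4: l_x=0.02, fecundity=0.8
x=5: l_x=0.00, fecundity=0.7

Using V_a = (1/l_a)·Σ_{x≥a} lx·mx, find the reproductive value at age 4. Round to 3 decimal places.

lx·mx for x ≥ 4: 0.016, 0 → sum = 0.016
V_4 = 0.016 / l_4 = 0.016 / 0.02 = 0.8 → 0.800

0.800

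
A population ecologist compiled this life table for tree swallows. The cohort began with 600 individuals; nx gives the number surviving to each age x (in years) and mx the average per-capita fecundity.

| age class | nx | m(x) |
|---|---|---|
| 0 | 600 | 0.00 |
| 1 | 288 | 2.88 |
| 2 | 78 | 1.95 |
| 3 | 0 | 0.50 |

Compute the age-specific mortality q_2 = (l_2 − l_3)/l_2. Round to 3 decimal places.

1.000

lx = nx/n0 = nx/600: 1, 0.48, 0.13, 0
q_2 = (l_2 − l_3) / l_2 = (0.13 − 0) / 0.13
     = 0.13 / 0.13 = 1 → 1.000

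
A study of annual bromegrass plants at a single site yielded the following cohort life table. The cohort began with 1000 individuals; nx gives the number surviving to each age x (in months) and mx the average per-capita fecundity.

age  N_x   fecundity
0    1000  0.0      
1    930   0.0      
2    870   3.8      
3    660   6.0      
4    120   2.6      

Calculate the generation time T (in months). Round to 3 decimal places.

lx = nx/n0 = nx/1000: 1, 0.93, 0.87, 0.66, 0.12
lx·mx: 0, 0, 3.306, 3.96, 0.312 → R0 = 7.578
x·lx·mx: 0, 0, 6.612, 11.88, 1.248 → Σ = 19.74
T = 19.74 / 7.578 = 2.604909… → 2.605

2.605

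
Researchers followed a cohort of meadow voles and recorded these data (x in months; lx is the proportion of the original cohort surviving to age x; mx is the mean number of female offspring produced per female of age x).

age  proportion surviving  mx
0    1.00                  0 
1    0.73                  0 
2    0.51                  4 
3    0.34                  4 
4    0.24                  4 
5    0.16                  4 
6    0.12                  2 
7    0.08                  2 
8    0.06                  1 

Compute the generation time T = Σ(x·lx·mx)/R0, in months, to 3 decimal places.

lx·mx: 0, 0, 2.04, 1.36, 0.96, 0.64, 0.24, 0.16, 0.06 → R0 = 5.46
x·lx·mx: 0, 0, 4.08, 4.08, 3.84, 3.2, 1.44, 1.12, 0.48 → Σ = 18.24
T = 18.24 / 5.46 = 3.340659… → 3.341

3.341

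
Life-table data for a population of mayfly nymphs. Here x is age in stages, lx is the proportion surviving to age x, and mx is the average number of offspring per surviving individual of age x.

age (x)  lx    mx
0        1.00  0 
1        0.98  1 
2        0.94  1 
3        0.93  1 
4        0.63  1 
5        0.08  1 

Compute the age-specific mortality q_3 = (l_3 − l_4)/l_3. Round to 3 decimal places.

0.323

q_3 = (l_3 − l_4) / l_3 = (0.93 − 0.63) / 0.93
     = 0.3 / 0.93 = 0.322581… → 0.323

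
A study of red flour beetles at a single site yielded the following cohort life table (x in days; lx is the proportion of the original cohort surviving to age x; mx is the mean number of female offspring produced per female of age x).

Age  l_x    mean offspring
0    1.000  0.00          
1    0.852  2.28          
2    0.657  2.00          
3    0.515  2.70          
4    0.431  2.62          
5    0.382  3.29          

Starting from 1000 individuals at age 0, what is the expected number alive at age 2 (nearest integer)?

657

Expected survivors = N0 · l_2 = 1000 × 0.657 = 657 → 657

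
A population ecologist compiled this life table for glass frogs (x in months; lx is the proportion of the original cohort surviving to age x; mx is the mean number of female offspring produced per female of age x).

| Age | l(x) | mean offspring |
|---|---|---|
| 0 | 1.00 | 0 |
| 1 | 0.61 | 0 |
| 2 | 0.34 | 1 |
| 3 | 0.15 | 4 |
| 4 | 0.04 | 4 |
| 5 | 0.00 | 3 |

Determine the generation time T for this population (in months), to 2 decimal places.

lx·mx: 0, 0, 0.34, 0.6, 0.16, 0 → R0 = 1.1
x·lx·mx: 0, 0, 0.68, 1.8, 0.64, 0 → Σ = 3.12
T = 3.12 / 1.1 = 2.836364… → 2.84

2.84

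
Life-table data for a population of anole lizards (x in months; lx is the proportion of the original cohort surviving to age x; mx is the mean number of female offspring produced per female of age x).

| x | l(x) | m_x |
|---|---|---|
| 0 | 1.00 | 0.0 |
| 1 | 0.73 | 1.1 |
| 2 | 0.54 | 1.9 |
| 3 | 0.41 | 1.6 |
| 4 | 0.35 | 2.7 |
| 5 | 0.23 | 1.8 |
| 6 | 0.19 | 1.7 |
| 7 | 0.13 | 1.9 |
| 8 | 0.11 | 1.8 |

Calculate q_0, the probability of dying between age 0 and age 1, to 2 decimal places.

0.27

q_0 = (l_0 − l_1) / l_0 = (1 − 0.73) / 1
     = 0.27 / 1 = 0.27 → 0.27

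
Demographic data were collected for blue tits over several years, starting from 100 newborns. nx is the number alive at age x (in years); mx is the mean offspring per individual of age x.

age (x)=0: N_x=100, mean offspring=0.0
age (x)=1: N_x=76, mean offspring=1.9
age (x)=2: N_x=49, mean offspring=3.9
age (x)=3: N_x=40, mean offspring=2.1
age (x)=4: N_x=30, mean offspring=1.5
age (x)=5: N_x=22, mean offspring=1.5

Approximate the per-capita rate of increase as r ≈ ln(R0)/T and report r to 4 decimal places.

lx = nx/n0 = nx/100: 1, 0.76, 0.49, 0.4, 0.3, 0.22
R0 = Σ lx·mx = 0 + 1.444 + 1.911 + 0.84 + 0.45 + 0.33 = 4.975
Σ x·lx·mx = 11.236; T = 11.236/4.975 = 2.25849…
r ≈ ln(R0)/T = ln(4.975)/2.25849… = 0.710397… → 0.7104

0.7104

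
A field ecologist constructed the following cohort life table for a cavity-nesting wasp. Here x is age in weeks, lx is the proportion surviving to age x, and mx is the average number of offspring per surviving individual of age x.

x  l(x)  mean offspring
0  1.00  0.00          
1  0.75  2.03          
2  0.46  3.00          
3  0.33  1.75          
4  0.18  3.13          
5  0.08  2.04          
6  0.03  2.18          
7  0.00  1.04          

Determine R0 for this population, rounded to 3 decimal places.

4.272

lx·mx by age: 0, 1.5225, 1.38, 0.5775, 0.5634, 0.1632, 0.0654, 0
R0 = Σ lx·mx = 4.272 → 4.272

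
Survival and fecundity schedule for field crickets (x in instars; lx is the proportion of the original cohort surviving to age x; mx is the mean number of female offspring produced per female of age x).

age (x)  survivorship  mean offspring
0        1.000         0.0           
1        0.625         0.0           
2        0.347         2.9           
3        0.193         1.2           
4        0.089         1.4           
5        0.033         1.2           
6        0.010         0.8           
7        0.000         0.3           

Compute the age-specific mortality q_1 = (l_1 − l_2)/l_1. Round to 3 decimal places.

q_1 = (l_1 − l_2) / l_1 = (0.625 − 0.347) / 0.625
     = 0.278 / 0.625 = 0.4448 → 0.445

0.445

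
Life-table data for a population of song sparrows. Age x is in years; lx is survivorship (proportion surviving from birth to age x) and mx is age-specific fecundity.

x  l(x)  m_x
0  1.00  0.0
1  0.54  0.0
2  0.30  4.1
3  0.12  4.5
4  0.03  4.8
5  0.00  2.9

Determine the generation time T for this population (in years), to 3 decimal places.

2.433

lx·mx: 0, 0, 1.23, 0.54, 0.144, 0 → R0 = 1.914
x·lx·mx: 0, 0, 2.46, 1.62, 0.576, 0 → Σ = 4.656
T = 4.656 / 1.914 = 2.432602… → 2.433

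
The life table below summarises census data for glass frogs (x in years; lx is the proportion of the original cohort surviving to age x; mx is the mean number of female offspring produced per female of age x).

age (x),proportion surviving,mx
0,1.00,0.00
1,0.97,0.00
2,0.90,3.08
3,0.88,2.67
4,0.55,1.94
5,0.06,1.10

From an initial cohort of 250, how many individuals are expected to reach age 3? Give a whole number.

Expected survivors = N0 · l_3 = 250 × 0.88 = 220 → 220

220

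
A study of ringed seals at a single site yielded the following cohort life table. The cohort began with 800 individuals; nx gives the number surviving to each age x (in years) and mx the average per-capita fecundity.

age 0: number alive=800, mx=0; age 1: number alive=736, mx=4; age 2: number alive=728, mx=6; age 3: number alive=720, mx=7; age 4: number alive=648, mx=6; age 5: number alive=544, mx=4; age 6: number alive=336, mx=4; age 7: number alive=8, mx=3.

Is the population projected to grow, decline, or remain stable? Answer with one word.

growing

lx = nx/n0 = nx/800: 1, 0.92, 0.91, 0.9, 0.81, 0.68, 0.42, 0.01
R0 = Σ lx·mx = 0 + 3.68 + 5.46 + 6.3 + 4.86 + 2.72 + 1.68 + 0.03 = 24.73
R0 > 1, so the population is growing.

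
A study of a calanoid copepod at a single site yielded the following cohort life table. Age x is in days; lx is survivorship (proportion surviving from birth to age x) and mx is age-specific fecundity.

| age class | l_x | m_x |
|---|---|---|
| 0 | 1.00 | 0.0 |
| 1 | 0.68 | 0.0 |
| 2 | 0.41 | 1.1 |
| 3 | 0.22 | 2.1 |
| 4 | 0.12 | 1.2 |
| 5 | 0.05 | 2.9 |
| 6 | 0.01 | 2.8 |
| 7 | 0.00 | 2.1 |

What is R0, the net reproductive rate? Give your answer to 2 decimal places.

lx·mx by age: 0, 0, 0.451, 0.462, 0.144, 0.145, 0.028, 0
R0 = Σ lx·mx = 1.23 → 1.23

1.23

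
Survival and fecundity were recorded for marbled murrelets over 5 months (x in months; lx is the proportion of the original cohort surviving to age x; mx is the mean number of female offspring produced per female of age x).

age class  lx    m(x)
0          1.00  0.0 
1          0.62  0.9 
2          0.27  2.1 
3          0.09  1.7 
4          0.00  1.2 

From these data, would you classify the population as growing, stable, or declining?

R0 = Σ lx·mx = 0 + 0.558 + 0.567 + 0.153 + 0 = 1.278
R0 > 1, so the population is growing.

growing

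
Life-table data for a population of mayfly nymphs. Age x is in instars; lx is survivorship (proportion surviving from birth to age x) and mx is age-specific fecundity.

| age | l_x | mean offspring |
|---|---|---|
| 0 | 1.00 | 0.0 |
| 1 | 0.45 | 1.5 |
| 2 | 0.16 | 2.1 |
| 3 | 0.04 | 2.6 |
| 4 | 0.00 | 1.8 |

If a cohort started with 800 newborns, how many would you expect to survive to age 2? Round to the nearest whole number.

128

Expected survivors = N0 · l_2 = 800 × 0.16 = 128 → 128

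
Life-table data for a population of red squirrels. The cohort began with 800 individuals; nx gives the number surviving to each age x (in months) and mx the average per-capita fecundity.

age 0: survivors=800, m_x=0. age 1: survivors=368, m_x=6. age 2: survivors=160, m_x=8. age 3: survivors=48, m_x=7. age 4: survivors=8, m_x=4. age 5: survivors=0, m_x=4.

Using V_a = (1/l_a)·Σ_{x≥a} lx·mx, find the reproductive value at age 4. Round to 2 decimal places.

4.00

lx = nx/n0 = nx/800: 1, 0.46, 0.2, 0.06, 0.01, 0
lx·mx for x ≥ 4: 0.04, 0 → sum = 0.04
V_4 = 0.04 / l_4 = 0.04 / 0.01 = 4 → 4.00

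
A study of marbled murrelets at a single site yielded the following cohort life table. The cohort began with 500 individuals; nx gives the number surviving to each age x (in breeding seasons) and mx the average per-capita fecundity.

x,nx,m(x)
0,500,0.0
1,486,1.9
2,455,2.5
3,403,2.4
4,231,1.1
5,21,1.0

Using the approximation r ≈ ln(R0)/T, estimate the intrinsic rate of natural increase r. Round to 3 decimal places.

0.864

lx = nx/n0 = nx/500: 1, 0.972, 0.91, 0.806, 0.462, 0.042
R0 = Σ lx·mx = 0 + 1.8468 + 2.275 + 1.9344 + 0.5082 + 0.042 = 6.6064
Σ x·lx·mx = 14.4428; T = 14.4428/6.6064 = 2.18618…
r ≈ ln(R0)/T = ln(6.6064)/2.18618… = 0.86362… → 0.864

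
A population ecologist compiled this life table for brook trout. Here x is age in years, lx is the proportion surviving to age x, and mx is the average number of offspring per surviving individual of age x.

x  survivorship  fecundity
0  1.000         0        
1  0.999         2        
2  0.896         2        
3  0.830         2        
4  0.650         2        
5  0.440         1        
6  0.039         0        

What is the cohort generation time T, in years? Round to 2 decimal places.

lx·mx: 0, 1.998, 1.792, 1.66, 1.3, 0.44, 0 → R0 = 7.19
x·lx·mx: 0, 1.998, 3.584, 4.98, 5.2, 2.2, 0 → Σ = 17.962
T = 17.962 / 7.19 = 2.498192… → 2.50

2.50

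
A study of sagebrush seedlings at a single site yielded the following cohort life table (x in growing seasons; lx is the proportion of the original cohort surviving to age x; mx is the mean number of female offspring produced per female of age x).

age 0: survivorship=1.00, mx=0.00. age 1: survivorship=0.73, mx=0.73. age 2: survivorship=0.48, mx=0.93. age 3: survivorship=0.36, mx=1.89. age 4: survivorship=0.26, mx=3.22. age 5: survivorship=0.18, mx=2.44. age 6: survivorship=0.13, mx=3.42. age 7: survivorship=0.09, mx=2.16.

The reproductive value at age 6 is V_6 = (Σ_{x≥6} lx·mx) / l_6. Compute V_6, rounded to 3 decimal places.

lx·mx for x ≥ 6: 0.4446, 0.1944 → sum = 0.639
V_6 = 0.639 / l_6 = 0.639 / 0.13 = 4.915385… → 4.915

4.915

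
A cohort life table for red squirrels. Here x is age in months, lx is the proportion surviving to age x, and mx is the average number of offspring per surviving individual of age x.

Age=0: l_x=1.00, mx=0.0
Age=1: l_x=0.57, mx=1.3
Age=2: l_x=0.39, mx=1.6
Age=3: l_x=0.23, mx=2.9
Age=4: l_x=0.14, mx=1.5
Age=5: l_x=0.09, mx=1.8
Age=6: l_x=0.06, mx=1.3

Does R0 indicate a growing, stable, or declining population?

growing

R0 = Σ lx·mx = 0 + 0.741 + 0.624 + 0.667 + 0.21 + 0.162 + 0.078 = 2.482
R0 > 1, so the population is growing.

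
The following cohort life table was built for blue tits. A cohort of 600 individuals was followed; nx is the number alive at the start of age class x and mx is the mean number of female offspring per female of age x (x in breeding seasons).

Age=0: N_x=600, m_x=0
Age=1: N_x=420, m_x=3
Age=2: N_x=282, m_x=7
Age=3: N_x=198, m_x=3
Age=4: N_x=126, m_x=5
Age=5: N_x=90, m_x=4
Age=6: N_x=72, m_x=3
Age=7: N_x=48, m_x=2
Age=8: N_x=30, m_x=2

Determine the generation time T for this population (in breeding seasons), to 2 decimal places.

2.65

lx = nx/n0 = nx/600: 1, 0.7, 0.47, 0.33, 0.21, 0.15, 0.12, 0.08, 0.05
lx·mx: 0, 2.1, 3.29, 0.99, 1.05, 0.6, 0.36, 0.16, 0.1 → R0 = 8.65
x·lx·mx: 0, 2.1, 6.58, 2.97, 4.2, 3, 2.16, 1.12, 0.8 → Σ = 22.93
T = 22.93 / 8.65 = 2.650867… → 2.65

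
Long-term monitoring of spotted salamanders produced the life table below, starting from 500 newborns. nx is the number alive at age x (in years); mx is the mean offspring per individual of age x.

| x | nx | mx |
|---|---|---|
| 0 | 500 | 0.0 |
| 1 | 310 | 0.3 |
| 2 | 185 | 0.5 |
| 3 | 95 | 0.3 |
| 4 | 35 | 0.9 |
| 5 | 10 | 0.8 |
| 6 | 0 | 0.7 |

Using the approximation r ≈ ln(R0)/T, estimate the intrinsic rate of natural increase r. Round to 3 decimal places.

-0.325

lx = nx/n0 = nx/500: 1, 0.62, 0.37, 0.19, 0.07, 0.02, 0
R0 = Σ lx·mx = 0 + 0.186 + 0.185 + 0.057 + 0.063 + 0.016 + 0 = 0.507
Σ x·lx·mx = 1.059; T = 1.059/0.507 = 2.08876…
r ≈ ln(R0)/T = ln(0.507)/2.08876… = -0.32519… → -0.325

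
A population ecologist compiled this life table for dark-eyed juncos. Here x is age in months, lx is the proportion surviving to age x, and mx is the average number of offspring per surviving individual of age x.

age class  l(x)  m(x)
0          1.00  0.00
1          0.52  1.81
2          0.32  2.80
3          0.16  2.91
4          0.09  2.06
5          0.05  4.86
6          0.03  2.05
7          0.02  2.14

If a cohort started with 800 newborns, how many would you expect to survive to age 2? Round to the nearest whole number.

Expected survivors = N0 · l_2 = 800 × 0.32 = 256 → 256

256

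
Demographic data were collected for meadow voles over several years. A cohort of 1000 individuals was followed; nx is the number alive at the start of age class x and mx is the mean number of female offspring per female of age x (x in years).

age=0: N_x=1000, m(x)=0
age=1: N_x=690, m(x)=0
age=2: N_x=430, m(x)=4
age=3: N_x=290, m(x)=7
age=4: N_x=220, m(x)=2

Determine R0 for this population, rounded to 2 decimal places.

4.19

lx = nx/n0 = nx/1000: 1, 0.69, 0.43, 0.29, 0.22
lx·mx by age: 0, 0, 1.72, 2.03, 0.44
R0 = Σ lx·mx = 4.19 → 4.19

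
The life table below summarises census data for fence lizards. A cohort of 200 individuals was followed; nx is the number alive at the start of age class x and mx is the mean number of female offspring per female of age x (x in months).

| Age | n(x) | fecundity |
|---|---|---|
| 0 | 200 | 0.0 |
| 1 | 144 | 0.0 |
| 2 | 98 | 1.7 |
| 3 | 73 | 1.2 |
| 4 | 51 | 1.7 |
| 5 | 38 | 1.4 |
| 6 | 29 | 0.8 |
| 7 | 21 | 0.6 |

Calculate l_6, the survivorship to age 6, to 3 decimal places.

l_6 = n_6/n_0 = 29/200 = 0.145 → 0.145

0.145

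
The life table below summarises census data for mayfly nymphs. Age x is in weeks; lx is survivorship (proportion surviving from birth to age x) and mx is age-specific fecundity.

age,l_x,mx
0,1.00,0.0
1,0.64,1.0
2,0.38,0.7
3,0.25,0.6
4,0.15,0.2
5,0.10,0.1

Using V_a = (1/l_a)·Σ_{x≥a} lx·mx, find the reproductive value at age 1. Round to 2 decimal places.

1.71

lx·mx for x ≥ 1: 0.64, 0.266, 0.15, 0.03, 0.01 → sum = 1.096
V_1 = 1.096 / l_1 = 1.096 / 0.64 = 1.7125 → 1.71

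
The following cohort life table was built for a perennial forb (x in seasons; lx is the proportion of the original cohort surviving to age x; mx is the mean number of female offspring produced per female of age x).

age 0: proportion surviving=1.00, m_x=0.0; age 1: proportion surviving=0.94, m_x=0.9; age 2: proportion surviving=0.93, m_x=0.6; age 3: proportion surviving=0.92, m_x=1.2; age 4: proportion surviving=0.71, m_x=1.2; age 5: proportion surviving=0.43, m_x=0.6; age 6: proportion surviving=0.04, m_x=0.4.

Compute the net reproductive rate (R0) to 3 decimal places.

3.634

lx·mx by age: 0, 0.846, 0.558, 1.104, 0.852, 0.258, 0.016
R0 = Σ lx·mx = 3.634 → 3.634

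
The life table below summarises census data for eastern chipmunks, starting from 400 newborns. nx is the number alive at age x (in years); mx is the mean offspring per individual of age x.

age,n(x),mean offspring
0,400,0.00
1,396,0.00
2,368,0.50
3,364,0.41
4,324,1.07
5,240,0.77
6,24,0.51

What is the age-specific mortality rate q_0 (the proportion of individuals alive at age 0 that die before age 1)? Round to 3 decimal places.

lx = nx/n0 = nx/400: 1, 0.99, 0.92, 0.91, 0.81, 0.6, 0.06
q_0 = (l_0 − l_1) / l_0 = (1 − 0.99) / 1
     = 0.01 / 1 = 0.01 → 0.010

0.010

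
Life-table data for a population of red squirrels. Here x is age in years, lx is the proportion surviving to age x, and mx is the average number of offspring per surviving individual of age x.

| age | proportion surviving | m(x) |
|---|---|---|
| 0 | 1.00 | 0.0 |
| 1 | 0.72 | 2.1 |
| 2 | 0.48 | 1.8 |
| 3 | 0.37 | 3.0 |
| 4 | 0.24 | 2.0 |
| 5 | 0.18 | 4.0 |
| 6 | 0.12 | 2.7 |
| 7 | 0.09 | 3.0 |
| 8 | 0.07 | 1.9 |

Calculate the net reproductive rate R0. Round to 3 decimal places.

lx·mx by age: 0, 1.512, 0.864, 1.11, 0.48, 0.72, 0.324, 0.27, 0.133
R0 = Σ lx·mx = 5.413 → 5.413

5.413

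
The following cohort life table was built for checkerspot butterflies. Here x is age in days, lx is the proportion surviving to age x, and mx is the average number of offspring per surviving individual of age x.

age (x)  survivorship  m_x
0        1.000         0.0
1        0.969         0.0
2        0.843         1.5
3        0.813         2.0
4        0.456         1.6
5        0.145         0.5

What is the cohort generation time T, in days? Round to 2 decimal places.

2.89

lx·mx: 0, 0, 1.2645, 1.626, 0.7296, 0.0725 → R0 = 3.6926
x·lx·mx: 0, 0, 2.529, 4.878, 2.9184, 0.3625 → Σ = 10.6879
T = 10.6879 / 3.6926 = 2.89441… → 2.89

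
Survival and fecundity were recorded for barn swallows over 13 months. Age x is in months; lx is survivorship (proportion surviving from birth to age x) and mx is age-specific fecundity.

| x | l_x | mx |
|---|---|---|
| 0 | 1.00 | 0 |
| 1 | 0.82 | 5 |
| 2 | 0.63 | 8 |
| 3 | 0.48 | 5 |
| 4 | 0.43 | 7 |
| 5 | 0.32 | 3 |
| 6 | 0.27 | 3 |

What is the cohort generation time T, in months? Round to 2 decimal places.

lx·mx: 0, 4.1, 5.04, 2.4, 3.01, 0.96, 0.81 → R0 = 16.32
x·lx·mx: 0, 4.1, 10.08, 7.2, 12.04, 4.8, 4.86 → Σ = 43.08
T = 43.08 / 16.32 = 2.639706… → 2.64

2.64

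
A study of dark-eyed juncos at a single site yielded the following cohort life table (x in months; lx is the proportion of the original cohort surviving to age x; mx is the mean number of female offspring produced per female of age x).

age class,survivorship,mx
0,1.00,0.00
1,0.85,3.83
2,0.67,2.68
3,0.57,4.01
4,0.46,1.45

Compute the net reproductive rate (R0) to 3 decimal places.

lx·mx by age: 0, 3.2555, 1.7956, 2.2857, 0.667
R0 = Σ lx·mx = 8.0038 → 8.004

8.004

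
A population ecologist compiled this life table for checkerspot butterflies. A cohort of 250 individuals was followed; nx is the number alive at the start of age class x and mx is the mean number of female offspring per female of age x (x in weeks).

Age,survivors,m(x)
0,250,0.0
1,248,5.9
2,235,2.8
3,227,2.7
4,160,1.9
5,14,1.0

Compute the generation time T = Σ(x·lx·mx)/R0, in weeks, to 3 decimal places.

1.934

lx = nx/n0 = nx/250: 1, 0.992, 0.94, 0.908, 0.64, 0.056
lx·mx: 0, 5.8528, 2.632, 2.4516, 1.216, 0.056 → R0 = 12.2084
x·lx·mx: 0, 5.8528, 5.264, 7.3548, 4.864, 0.28 → Σ = 23.6156
T = 23.6156 / 12.2084 = 1.934373… → 1.934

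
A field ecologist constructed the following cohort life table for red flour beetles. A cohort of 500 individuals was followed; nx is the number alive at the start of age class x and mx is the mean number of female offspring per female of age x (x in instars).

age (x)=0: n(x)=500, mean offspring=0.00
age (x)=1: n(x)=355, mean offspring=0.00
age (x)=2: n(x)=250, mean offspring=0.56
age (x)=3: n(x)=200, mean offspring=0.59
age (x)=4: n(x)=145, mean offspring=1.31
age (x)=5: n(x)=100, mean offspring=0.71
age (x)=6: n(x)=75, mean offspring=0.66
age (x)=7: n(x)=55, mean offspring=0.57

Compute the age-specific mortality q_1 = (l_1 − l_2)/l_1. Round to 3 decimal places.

0.296

lx = nx/n0 = nx/500: 1, 0.71, 0.5, 0.4, 0.29, 0.2, 0.15, 0.11
q_1 = (l_1 − l_2) / l_1 = (0.71 − 0.5) / 0.71
     = 0.21 / 0.71 = 0.295775… → 0.296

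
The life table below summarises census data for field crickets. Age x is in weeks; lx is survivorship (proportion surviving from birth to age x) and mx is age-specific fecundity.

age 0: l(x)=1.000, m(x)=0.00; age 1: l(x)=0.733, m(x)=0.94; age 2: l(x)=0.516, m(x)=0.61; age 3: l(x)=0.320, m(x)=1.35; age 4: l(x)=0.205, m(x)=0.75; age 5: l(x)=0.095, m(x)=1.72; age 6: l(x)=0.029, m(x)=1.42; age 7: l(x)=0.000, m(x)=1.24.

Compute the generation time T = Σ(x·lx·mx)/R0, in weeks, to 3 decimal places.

lx·mx: 0, 0.68902, 0.31476, 0.432, 0.15375, 0.1634, 0.04118, 0 → R0 = 1.79411
x·lx·mx: 0, 0.68902, 0.62952, 1.296, 0.615, 0.817, 0.24708, 0 → Σ = 4.29362
T = 4.29362 / 1.79411 = 2.393175… → 2.393

2.393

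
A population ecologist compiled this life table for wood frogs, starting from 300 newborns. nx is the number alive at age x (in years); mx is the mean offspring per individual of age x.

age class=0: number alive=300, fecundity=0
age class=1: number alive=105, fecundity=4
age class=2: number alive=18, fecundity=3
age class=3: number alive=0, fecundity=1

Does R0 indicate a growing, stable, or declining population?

lx = nx/n0 = nx/300: 1, 0.35, 0.06, 0
R0 = Σ lx·mx = 0 + 1.4 + 0.18 + 0 = 1.58
R0 > 1, so the population is growing.

growing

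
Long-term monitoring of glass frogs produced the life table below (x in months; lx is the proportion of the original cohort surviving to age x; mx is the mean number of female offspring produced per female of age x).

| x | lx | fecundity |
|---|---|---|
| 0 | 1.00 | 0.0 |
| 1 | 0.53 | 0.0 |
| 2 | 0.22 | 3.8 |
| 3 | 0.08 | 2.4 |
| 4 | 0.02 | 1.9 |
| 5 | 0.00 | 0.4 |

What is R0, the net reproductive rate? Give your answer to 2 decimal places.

1.07

lx·mx by age: 0, 0, 0.836, 0.192, 0.038, 0
R0 = Σ lx·mx = 1.066 → 1.07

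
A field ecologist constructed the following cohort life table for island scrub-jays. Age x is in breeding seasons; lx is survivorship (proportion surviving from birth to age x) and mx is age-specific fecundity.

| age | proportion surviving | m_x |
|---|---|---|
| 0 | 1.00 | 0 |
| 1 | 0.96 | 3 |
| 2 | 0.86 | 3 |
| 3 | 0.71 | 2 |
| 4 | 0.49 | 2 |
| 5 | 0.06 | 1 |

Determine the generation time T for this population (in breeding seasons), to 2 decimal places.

lx·mx: 0, 2.88, 2.58, 1.42, 0.98, 0.06 → R0 = 7.92
x·lx·mx: 0, 2.88, 5.16, 4.26, 3.92, 0.3 → Σ = 16.52
T = 16.52 / 7.92 = 2.085859… → 2.09

2.09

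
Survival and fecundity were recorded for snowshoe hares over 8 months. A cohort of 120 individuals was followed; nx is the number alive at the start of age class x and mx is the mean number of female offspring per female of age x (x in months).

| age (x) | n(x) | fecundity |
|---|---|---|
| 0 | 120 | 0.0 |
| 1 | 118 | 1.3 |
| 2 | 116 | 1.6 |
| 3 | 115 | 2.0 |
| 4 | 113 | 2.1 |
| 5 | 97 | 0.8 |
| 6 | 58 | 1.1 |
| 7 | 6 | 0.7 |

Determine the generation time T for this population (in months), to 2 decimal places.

3.11

lx = nx/n0 = nx/120: 1, 0.98333…, 0.96667…, 0.95833…, 0.94167…, 0.80833…, 0.48333…, 0.05
lx·mx: 0, 1.278333…, 1.546667…, 1.916667…, 1.9775…, 0.646667…, 0.531667…, 0.035 → R0 = 7.9325…
x·lx·mx: 0, 1.278333…, 3.093333…, 5.75…, 7.91…, 3.233333…, 3.19…, 0.245 → Σ = 24.7…
T = 24.7… / 7.9325… = 3.113772… → 3.11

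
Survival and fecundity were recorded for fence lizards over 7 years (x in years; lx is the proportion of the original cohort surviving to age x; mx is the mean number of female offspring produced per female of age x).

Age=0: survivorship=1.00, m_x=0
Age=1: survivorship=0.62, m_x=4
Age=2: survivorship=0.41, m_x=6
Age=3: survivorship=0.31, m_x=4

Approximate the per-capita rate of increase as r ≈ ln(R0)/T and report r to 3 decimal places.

1.012

R0 = Σ lx·mx = 0 + 2.48 + 2.46 + 1.24 = 6.18
Σ x·lx·mx = 11.12; T = 11.12/6.18 = 1.79935…
r ≈ ln(R0)/T = ln(6.18)/1.79935… = 1.01221… → 1.012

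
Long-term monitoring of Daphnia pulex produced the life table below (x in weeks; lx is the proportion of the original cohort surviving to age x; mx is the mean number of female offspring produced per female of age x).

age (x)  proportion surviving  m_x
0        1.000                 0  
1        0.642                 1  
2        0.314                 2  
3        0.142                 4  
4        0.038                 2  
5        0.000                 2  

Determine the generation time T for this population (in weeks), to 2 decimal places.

2.04

lx·mx: 0, 0.642, 0.628, 0.568, 0.076, 0 → R0 = 1.914
x·lx·mx: 0, 0.642, 1.256, 1.704, 0.304, 0 → Σ = 3.906
T = 3.906 / 1.914 = 2.040752… → 2.04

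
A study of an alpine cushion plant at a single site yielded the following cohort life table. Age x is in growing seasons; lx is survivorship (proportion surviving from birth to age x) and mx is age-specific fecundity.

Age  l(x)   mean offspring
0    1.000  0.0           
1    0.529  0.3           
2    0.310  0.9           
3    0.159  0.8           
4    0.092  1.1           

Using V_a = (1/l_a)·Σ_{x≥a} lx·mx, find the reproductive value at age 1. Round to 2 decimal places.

lx·mx for x ≥ 1: 0.1587, 0.279, 0.1272, 0.1012 → sum = 0.6661
V_1 = 0.6661 / l_1 = 0.6661 / 0.529 = 1.259168… → 1.26

1.26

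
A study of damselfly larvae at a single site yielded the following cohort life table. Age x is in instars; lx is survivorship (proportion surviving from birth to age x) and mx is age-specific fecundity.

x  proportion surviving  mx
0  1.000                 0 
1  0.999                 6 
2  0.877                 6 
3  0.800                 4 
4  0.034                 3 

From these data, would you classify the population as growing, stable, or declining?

growing

R0 = Σ lx·mx = 0 + 5.994 + 5.262 + 3.2 + 0.102 = 14.558
R0 > 1, so the population is growing.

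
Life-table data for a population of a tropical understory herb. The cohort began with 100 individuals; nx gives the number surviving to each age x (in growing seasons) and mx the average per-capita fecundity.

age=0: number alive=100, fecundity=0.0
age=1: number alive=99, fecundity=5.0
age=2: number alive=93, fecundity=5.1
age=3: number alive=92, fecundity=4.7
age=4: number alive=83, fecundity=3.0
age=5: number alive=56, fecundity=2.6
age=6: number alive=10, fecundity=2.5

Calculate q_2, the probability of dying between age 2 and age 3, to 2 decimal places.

lx = nx/n0 = nx/100: 1, 0.99, 0.93, 0.92, 0.83, 0.56, 0.1
q_2 = (l_2 − l_3) / l_2 = (0.93 − 0.92) / 0.93
     = 0.01 / 0.93 = 0.010753… → 0.01

0.01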